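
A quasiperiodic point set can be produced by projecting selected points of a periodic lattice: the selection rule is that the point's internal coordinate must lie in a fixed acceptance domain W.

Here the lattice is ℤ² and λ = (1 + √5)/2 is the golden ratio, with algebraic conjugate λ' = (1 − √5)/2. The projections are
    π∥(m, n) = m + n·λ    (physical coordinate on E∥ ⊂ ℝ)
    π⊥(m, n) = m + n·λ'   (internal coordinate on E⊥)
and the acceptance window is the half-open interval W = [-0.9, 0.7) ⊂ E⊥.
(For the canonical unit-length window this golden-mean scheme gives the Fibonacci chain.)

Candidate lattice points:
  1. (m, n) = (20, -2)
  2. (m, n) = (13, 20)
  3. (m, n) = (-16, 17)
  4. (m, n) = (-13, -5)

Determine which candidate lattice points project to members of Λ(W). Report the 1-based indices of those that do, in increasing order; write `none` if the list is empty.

2

Compute λ' = (1−√5)/2 = -0.61803, so π⊥(m,n) = m -0.61803·n.
[1] lift (20,-2): star map gives 21.23607; window check -0.9 ≤ 21.23607 < 0.7 is false → out
[2] lift (13,20): star map gives 0.63932; window check -0.9 ≤ 0.63932 < 0.7 is true → IN Λ
[3] lift (-16,17): star map gives -26.50658; window check -0.9 ≤ -26.50658 < 0.7 is false → out
[4] lift (-13,-5): star map gives -9.90983; window check -0.9 ≤ -9.90983 < 0.7 is false → out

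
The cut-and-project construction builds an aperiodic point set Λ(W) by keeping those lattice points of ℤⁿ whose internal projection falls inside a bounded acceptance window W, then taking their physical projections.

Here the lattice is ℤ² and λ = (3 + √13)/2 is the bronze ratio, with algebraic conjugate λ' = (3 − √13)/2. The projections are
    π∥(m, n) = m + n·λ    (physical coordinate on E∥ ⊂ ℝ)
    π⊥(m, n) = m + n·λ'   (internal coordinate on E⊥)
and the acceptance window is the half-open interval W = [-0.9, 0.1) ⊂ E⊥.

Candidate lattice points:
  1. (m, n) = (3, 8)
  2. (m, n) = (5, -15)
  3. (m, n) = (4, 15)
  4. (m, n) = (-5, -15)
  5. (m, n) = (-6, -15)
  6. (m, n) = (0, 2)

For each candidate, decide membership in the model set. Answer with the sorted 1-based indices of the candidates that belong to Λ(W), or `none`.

3, 4, 6

Compute λ' = (3−√13)/2 = -0.3028, so π⊥(m,n) = m -0.3028·n.
candidate 1: (m,n)=(3,8) → π∥ = 3+8·λ ≈ 29.4222, π⊥ = 3+8·λ' ≈ 0.5778 ∉ [-0.9, 0.1) ⇒ out
candidate 2: (m,n)=(5,-15) → π∥ = 5-15·λ ≈ -44.5416, π⊥ = 5-15·λ' ≈ 9.5416 ∉ [-0.9, 0.1) ⇒ out
candidate 3: (m,n)=(4,15) → π∥ = 4+15·λ ≈ 53.5416, π⊥ = 4+15·λ' ≈ -0.5416 ∈ [-0.9, 0.1) ⇒ IN Λ
candidate 4: (m,n)=(-5,-15) → π∥ = -5-15·λ ≈ -54.5416, π⊥ = -5-15·λ' ≈ -0.4584 ∈ [-0.9, 0.1) ⇒ IN Λ
candidate 5: (m,n)=(-6,-15) → π∥ = -6-15·λ ≈ -55.5416, π⊥ = -6-15·λ' ≈ -1.4584 ∉ [-0.9, 0.1) ⇒ out
candidate 6: (m,n)=(0,2) → π∥ = 0+2·λ ≈ 6.6056, π⊥ = 0+2·λ' ≈ -0.6056 ∈ [-0.9, 0.1) ⇒ IN Λ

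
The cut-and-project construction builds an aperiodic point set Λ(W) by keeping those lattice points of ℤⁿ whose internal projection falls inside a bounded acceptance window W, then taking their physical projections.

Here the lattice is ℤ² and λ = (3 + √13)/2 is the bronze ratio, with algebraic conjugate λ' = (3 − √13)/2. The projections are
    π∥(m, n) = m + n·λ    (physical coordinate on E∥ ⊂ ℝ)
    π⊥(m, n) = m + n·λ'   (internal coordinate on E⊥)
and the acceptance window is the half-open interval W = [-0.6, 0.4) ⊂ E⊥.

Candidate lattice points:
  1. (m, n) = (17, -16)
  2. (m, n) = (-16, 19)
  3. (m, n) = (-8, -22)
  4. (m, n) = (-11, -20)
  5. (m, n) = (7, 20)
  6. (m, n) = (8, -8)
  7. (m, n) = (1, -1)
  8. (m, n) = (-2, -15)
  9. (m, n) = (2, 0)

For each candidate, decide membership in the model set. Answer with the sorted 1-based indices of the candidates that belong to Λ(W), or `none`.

Compute λ' = (3−√13)/2 = -0.30278, so π⊥(m,n) = m -0.30278·n.
candidate 1: (m,n)=(17,-16) → π∥ = 17-16·λ ≈ -35.84441, π⊥ = 17-16·λ' ≈ 21.84441 ∉ [-0.6, 0.4) ⇒ out
candidate 2: (m,n)=(-16,19) → π∥ = -16+19·λ ≈ 46.75274, π⊥ = -16+19·λ' ≈ -21.75274 ∉ [-0.6, 0.4) ⇒ out
candidate 3: (m,n)=(-8,-22) → π∥ = -8-22·λ ≈ -80.66106, π⊥ = -8-22·λ' ≈ -1.33894 ∉ [-0.6, 0.4) ⇒ out
candidate 4: (m,n)=(-11,-20) → π∥ = -11-20·λ ≈ -77.05551, π⊥ = -11-20·λ' ≈ -4.94449 ∉ [-0.6, 0.4) ⇒ out
candidate 5: (m,n)=(7,20) → π∥ = 7+20·λ ≈ 73.05551, π⊥ = 7+20·λ' ≈ 0.94449 ∉ [-0.6, 0.4) ⇒ out
candidate 6: (m,n)=(8,-8) → π∥ = 8-8·λ ≈ -18.42221, π⊥ = 8-8·λ' ≈ 10.42221 ∉ [-0.6, 0.4) ⇒ out
candidate 7: (m,n)=(1,-1) → π∥ = 1-1·λ ≈ -2.30278, π⊥ = 1-1·λ' ≈ 1.30278 ∉ [-0.6, 0.4) ⇒ out
candidate 8: (m,n)=(-2,-15) → π∥ = -2-15·λ ≈ -51.54163, π⊥ = -2-15·λ' ≈ 2.54163 ∉ [-0.6, 0.4) ⇒ out
candidate 9: (m,n)=(2,0) → π∥ = 2+0·λ ≈ 2.00000, π⊥ = 2+0·λ' ≈ 2.00000 ∉ [-0.6, 0.4) ⇒ out

none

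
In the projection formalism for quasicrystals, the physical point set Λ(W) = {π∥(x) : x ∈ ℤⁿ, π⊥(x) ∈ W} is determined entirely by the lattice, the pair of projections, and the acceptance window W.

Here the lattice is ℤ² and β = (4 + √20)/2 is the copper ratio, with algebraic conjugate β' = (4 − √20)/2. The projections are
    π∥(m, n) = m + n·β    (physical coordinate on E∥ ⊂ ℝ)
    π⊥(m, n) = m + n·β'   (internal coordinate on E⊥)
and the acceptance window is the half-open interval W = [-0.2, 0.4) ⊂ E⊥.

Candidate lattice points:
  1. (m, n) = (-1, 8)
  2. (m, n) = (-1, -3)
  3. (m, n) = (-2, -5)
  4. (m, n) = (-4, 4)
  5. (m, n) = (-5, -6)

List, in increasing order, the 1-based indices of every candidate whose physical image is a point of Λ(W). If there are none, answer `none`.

β' = (4−√20)/2 ≈ -0.23607.
candidate 1: (m,n)=(-1,8) → π∥ = -1+8·β ≈ 32.88854, π⊥ = -1+8·β' ≈ -2.88854 ∉ [-0.2, 0.4) ⇒ out
candidate 2: (m,n)=(-1,-3) → π∥ = -1-3·β ≈ -13.70820, π⊥ = -1-3·β' ≈ -0.29180 ∉ [-0.2, 0.4) ⇒ out
candidate 3: (m,n)=(-2,-5) → π∥ = -2-5·β ≈ -23.18034, π⊥ = -2-5·β' ≈ -0.81966 ∉ [-0.2, 0.4) ⇒ out
candidate 4: (m,n)=(-4,4) → π∥ = -4+4·β ≈ 12.94427, π⊥ = -4+4·β' ≈ -4.94427 ∉ [-0.2, 0.4) ⇒ out
candidate 5: (m,n)=(-5,-6) → π∥ = -5-6·β ≈ -30.41641, π⊥ = -5-6·β' ≈ -3.58359 ∉ [-0.2, 0.4) ⇒ out

none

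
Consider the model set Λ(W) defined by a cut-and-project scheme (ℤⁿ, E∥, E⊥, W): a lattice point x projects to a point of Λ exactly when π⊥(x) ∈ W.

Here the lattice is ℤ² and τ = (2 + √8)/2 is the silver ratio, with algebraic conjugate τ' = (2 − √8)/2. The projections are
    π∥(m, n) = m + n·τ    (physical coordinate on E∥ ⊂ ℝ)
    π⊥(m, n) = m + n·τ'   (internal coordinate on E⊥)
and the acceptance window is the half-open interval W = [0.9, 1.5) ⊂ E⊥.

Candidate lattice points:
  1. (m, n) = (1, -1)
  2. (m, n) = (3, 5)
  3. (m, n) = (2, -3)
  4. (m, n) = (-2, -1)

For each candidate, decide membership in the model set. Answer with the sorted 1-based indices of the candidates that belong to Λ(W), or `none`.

τ' = (2−√8)/2 ≈ -0.414214.
#1 (1,-1): internal coord 1 + (-1)·τ' = +1.414214; +1.414214 ∈ [0.9, 1.5) → IN Λ
#2 (3,5): internal coord 3 + (5)·τ' = +0.928932; +0.928932 ∈ [0.9, 1.5) → IN Λ
#3 (2,-3): internal coord 2 + (-3)·τ' = +3.242641; +3.242641 ∉ [0.9, 1.5) → out
#4 (-2,-1): internal coord -2 + (-1)·τ' = -1.585786; -1.585786 ∉ [0.9, 1.5) → out

1, 2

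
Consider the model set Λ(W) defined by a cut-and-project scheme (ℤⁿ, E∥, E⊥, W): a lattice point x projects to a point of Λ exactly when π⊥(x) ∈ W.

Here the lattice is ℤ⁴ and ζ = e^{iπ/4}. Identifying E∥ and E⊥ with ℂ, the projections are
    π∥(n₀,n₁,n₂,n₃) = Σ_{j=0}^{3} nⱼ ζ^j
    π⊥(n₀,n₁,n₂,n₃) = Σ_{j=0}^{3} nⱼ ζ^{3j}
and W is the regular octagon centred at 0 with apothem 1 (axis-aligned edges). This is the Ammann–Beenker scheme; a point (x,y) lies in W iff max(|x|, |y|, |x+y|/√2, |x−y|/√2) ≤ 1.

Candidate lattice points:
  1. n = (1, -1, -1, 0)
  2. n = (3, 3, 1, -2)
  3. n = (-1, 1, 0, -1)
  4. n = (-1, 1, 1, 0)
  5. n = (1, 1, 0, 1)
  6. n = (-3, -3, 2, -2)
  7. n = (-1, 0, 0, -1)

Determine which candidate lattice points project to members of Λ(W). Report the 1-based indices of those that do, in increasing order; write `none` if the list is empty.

2

π⊥(n) = n₀ + n₁ζ³ + n₂ζ⁶ + n₃ζ⁹ where ζ = e^{iπ/4}.
candidate 1: n = (1, -1, -1, 0) → π⊥ ≈ (+1.707107, +0.292893); max(|x|,|y|,|x±y|/√2) = 1.707107 > 1 ⇒ ∉ W
candidate 2: n = (3, 3, 1, -2) → π⊥ ≈ (-0.535534, -0.292893); max(|x|,|y|,|x±y|/√2) = 0.585786 ≤ 1 ⇒ ∈ W
candidate 3: n = (-1, 1, 0, -1) → π⊥ ≈ (-2.414214, +0.000000); max(|x|,|y|,|x±y|/√2) = 2.414214 > 1 ⇒ ∉ W
candidate 4: n = (-1, 1, 1, 0) → π⊥ ≈ (-1.707107, -0.292893); max(|x|,|y|,|x±y|/√2) = 1.707107 > 1 ⇒ ∉ W
candidate 5: n = (1, 1, 0, 1) → π⊥ ≈ (+1.000000, +1.414214); max(|x|,|y|,|x±y|/√2) = 1.707107 > 1 ⇒ ∉ W
candidate 6: n = (-3, -3, 2, -2) → π⊥ ≈ (-2.292893, -5.535534); max(|x|,|y|,|x±y|/√2) = 5.535534 > 1 ⇒ ∉ W
candidate 7: n = (-1, 0, 0, -1) → π⊥ ≈ (-1.707107, -0.707107); max(|x|,|y|,|x±y|/√2) = 1.707107 > 1 ⇒ ∉ W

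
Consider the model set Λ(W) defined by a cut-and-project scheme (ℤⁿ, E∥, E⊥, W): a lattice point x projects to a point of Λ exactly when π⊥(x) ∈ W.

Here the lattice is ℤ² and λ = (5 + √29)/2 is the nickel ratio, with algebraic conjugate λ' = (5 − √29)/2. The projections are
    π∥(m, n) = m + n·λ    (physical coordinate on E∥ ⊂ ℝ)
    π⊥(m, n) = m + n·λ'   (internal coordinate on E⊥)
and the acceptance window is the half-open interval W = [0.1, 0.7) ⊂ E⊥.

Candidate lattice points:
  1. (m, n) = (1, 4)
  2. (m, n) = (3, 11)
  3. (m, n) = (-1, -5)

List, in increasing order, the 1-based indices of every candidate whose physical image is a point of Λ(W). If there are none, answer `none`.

1

λ' = (5−√29)/2 ≈ -0.192582.
candidate 1: (m,n)=(1,4) → π∥ = 1+4·λ ≈ 21.770330, π⊥ = 1+4·λ' ≈ 0.229670 ∈ [0.1, 0.7) ⇒ IN Λ
candidate 2: (m,n)=(3,11) → π∥ = 3+11·λ ≈ 60.118406, π⊥ = 3+11·λ' ≈ 0.881594 ∉ [0.1, 0.7) ⇒ out
candidate 3: (m,n)=(-1,-5) → π∥ = -1-5·λ ≈ -26.962912, π⊥ = -1-5·λ' ≈ -0.037088 ∉ [0.1, 0.7) ⇒ out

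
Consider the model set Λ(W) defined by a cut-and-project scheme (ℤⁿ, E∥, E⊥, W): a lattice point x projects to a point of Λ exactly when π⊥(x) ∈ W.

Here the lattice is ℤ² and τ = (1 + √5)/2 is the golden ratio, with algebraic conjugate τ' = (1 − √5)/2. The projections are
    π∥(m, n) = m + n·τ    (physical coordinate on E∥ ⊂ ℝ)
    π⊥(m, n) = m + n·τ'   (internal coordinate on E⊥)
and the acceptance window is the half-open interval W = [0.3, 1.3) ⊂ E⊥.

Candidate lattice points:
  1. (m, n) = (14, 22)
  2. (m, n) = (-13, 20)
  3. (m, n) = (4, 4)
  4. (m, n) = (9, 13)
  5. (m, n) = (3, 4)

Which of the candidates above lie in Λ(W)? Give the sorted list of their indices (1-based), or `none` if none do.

1, 4, 5

Compute τ' = (1−√5)/2 = -0.61803, so π⊥(m,n) = m -0.61803·n.
candidate 1: (m,n)=(14,22) → π∥ = 14+22·τ ≈ 49.59675, π⊥ = 14+22·τ' ≈ 0.40325 ∈ [0.3, 1.3) ⇒ IN Λ
candidate 2: (m,n)=(-13,20) → π∥ = -13+20·τ ≈ 19.36068, π⊥ = -13+20·τ' ≈ -25.36068 ∉ [0.3, 1.3) ⇒ out
candidate 3: (m,n)=(4,4) → π∥ = 4+4·τ ≈ 10.47214, π⊥ = 4+4·τ' ≈ 1.52786 ∉ [0.3, 1.3) ⇒ out
candidate 4: (m,n)=(9,13) → π∥ = 9+13·τ ≈ 30.03444, π⊥ = 9+13·τ' ≈ 0.96556 ∈ [0.3, 1.3) ⇒ IN Λ
candidate 5: (m,n)=(3,4) → π∥ = 3+4·τ ≈ 9.47214, π⊥ = 3+4·τ' ≈ 0.52786 ∈ [0.3, 1.3) ⇒ IN Λ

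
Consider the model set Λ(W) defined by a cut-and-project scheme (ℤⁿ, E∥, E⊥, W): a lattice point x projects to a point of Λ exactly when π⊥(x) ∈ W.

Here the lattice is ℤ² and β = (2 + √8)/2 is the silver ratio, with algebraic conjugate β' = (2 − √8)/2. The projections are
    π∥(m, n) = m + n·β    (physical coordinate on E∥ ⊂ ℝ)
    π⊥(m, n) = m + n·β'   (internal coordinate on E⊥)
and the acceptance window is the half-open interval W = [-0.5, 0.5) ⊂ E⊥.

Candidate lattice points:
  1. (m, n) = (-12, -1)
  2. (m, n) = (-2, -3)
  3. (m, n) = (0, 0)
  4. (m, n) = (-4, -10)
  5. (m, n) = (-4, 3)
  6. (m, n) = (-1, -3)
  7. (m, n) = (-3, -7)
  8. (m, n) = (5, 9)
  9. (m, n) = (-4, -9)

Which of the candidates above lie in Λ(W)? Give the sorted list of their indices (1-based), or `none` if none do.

Numerically β ≈ 2.4142 and β' = −1/β ≈ -0.4142.
candidate 1: (m,n)=(-12,-1) → π∥ = -12-1·β ≈ -14.4142, π⊥ = -12-1·β' ≈ -11.5858 ∉ [-0.5, 0.5) ⇒ out
candidate 2: (m,n)=(-2,-3) → π∥ = -2-3·β ≈ -9.2426, π⊥ = -2-3·β' ≈ -0.7574 ∉ [-0.5, 0.5) ⇒ out
candidate 3: (m,n)=(0,0) → π∥ = 0+0·β ≈ 0.0000, π⊥ = 0+0·β' ≈ 0.0000 ∈ [-0.5, 0.5) ⇒ IN Λ
candidate 4: (m,n)=(-4,-10) → π∥ = -4-10·β ≈ -28.1421, π⊥ = -4-10·β' ≈ 0.1421 ∈ [-0.5, 0.5) ⇒ IN Λ
candidate 5: (m,n)=(-4,3) → π∥ = -4+3·β ≈ 3.2426, π⊥ = -4+3·β' ≈ -5.2426 ∉ [-0.5, 0.5) ⇒ out
candidate 6: (m,n)=(-1,-3) → π∥ = -1-3·β ≈ -8.2426, π⊥ = -1-3·β' ≈ 0.2426 ∈ [-0.5, 0.5) ⇒ IN Λ
candidate 7: (m,n)=(-3,-7) → π∥ = -3-7·β ≈ -19.8995, π⊥ = -3-7·β' ≈ -0.1005 ∈ [-0.5, 0.5) ⇒ IN Λ
candidate 8: (m,n)=(5,9) → π∥ = 5+9·β ≈ 26.7279, π⊥ = 5+9·β' ≈ 1.2721 ∉ [-0.5, 0.5) ⇒ out
candidate 9: (m,n)=(-4,-9) → π∥ = -4-9·β ≈ -25.7279, π⊥ = -4-9·β' ≈ -0.2721 ∈ [-0.5, 0.5) ⇒ IN Λ

3, 4, 6, 7, 9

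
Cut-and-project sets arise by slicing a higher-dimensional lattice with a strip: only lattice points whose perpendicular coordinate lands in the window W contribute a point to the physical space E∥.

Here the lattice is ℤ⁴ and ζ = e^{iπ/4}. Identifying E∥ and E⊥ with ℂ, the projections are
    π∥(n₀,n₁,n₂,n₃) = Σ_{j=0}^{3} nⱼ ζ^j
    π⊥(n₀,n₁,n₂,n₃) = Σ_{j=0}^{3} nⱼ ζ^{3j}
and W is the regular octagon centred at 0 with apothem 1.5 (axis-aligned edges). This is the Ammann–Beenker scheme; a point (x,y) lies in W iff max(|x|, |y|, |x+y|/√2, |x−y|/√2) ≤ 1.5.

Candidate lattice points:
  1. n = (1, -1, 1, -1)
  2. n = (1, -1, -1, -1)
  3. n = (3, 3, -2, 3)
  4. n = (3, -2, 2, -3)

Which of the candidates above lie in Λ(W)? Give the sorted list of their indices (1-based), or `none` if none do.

2

With ζ = e^{iπ/4} the internal vectors are ζ^0,ζ^3,ζ^6,ζ^9.
candidate 1: n = (1, -1, 1, -1) → π⊥ ≈ (+1.000000, -2.414214); max(|x|,|y|,|x±y|/√2) = 2.414214 > 1.5 ⇒ ∉ W
candidate 2: n = (1, -1, -1, -1) → π⊥ ≈ (+1.000000, -0.414214); max(|x|,|y|,|x±y|/√2) = 1.000000 ≤ 1.5 ⇒ ∈ W
candidate 3: n = (3, 3, -2, 3) → π⊥ ≈ (+3.000000, +6.242641); max(|x|,|y|,|x±y|/√2) = 6.535534 > 1.5 ⇒ ∉ W
candidate 4: n = (3, -2, 2, -3) → π⊥ ≈ (+2.292893, -5.535534); max(|x|,|y|,|x±y|/√2) = 5.535534 > 1.5 ⇒ ∉ W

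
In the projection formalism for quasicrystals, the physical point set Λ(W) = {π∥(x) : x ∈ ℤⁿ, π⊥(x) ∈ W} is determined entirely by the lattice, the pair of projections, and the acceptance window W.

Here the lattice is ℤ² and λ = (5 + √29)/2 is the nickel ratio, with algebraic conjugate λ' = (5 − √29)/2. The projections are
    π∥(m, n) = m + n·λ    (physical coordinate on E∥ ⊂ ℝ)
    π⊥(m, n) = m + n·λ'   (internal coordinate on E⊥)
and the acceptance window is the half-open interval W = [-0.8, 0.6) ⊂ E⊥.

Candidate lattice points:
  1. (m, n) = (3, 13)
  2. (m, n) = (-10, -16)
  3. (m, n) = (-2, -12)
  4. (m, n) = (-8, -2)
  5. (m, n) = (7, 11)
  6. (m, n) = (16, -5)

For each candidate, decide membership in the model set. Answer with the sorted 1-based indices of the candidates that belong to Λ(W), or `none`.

1, 3

λ' = (5−√29)/2 ≈ -0.19258.
[1] lift (3,13): star map gives 0.49643; window check -0.8 ≤ 0.49643 < 0.6 is true → IN Λ
[2] lift (-10,-16): star map gives -6.91868; window check -0.8 ≤ -6.91868 < 0.6 is false → out
[3] lift (-2,-12): star map gives 0.31099; window check -0.8 ≤ 0.31099 < 0.6 is true → IN Λ
[4] lift (-8,-2): star map gives -7.61484; window check -0.8 ≤ -7.61484 < 0.6 is false → out
[5] lift (7,11): star map gives 4.88159; window check -0.8 ≤ 4.88159 < 0.6 is false → out
[6] lift (16,-5): star map gives 16.96291; window check -0.8 ≤ 16.96291 < 0.6 is false → out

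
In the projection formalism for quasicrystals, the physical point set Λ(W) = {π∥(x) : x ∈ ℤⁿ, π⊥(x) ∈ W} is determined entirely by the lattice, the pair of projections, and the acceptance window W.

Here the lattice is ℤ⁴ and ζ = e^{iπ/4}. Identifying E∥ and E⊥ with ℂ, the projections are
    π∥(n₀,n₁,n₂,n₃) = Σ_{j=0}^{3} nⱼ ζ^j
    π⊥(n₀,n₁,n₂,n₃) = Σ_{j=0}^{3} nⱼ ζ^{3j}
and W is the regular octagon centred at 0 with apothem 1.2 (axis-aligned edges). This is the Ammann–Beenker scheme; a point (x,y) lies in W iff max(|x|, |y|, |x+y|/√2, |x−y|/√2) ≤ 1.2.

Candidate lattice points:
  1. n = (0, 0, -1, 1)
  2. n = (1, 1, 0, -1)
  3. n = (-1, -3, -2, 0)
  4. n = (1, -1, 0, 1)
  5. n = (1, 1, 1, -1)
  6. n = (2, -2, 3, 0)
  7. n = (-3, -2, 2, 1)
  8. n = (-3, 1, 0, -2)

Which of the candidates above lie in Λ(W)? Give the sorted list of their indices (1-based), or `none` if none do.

With ζ = e^{iπ/4} the internal vectors are ζ^0,ζ^3,ζ^6,ζ^9.
#1 (0, 0, -1, 1): internal (0.70711, 1.70711); octagon support 1.70711 vs apothem 1.2 → ∉ W
#2 (1, 1, 0, -1): internal (-0.41421, 0.00000); octagon support 0.41421 vs apothem 1.2 → ∈ W
#3 (-1, -3, -2, 0): internal (1.12132, -0.12132); octagon support 1.12132 vs apothem 1.2 → ∈ W
#4 (1, -1, 0, 1): internal (2.41421, 0.00000); octagon support 2.41421 vs apothem 1.2 → ∉ W
#5 (1, 1, 1, -1): internal (-0.41421, -1.00000); octagon support 1.00000 vs apothem 1.2 → ∈ W
#6 (2, -2, 3, 0): internal (3.41421, -4.41421); octagon support 5.53553 vs apothem 1.2 → ∉ W
#7 (-3, -2, 2, 1): internal (-0.87868, -2.70711); octagon support 2.70711 vs apothem 1.2 → ∉ W
#8 (-3, 1, 0, -2): internal (-5.12132, -0.70711); octagon support 5.12132 vs apothem 1.2 → ∉ W

2, 3, 5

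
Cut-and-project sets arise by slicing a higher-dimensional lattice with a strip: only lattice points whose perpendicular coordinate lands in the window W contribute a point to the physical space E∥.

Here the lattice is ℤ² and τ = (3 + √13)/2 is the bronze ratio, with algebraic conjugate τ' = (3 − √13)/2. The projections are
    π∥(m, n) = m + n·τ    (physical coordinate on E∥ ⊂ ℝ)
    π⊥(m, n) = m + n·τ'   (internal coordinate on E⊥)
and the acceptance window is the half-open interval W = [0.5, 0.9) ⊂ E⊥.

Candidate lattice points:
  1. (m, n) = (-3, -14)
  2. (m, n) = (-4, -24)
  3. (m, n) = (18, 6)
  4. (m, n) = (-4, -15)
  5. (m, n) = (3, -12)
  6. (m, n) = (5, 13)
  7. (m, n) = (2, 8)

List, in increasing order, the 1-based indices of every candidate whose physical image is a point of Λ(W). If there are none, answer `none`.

Compute τ' = (3−√13)/2 = -0.30278, so π⊥(m,n) = m -0.30278·n.
#1 (-3,-14): internal coord -3 + (-14)·τ' = +1.23886; +1.23886 ∉ [0.5, 0.9) → out
#2 (-4,-24): internal coord -4 + (-24)·τ' = +3.26662; +3.26662 ∉ [0.5, 0.9) → out
#3 (18,6): internal coord 18 + (6)·τ' = +16.18335; +16.18335 ∉ [0.5, 0.9) → out
#4 (-4,-15): internal coord -4 + (-15)·τ' = +0.54163; +0.54163 ∈ [0.5, 0.9) → IN Λ
#5 (3,-12): internal coord 3 + (-12)·τ' = +6.63331; +6.63331 ∉ [0.5, 0.9) → out
#6 (5,13): internal coord 5 + (13)·τ' = +1.06392; +1.06392 ∉ [0.5, 0.9) → out
#7 (2,8): internal coord 2 + (8)·τ' = -0.42221; -0.42221 ∉ [0.5, 0.9) → out

4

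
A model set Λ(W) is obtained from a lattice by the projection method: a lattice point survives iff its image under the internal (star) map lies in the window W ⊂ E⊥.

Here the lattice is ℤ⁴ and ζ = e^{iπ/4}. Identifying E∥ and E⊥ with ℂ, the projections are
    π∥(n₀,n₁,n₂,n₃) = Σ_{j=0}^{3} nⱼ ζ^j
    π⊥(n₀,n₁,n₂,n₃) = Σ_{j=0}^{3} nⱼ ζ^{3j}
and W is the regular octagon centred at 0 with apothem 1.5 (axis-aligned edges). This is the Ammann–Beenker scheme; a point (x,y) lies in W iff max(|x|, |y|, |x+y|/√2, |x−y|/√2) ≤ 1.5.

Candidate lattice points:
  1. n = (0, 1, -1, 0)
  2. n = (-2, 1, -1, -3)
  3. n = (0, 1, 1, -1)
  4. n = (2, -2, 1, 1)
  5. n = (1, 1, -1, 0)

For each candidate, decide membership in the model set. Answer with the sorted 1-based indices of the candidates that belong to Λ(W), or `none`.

none

π⊥(n) = n₀ + n₁ζ³ + n₂ζ⁶ + n₃ζ⁹ where ζ = e^{iπ/4}.
#1 (0, 1, -1, 0): internal (-0.707107, 1.707107); octagon support 1.707107 vs apothem 1.5 → ∉ W
#2 (-2, 1, -1, -3): internal (-4.828427, -0.414214); octagon support 4.828427 vs apothem 1.5 → ∉ W
#3 (0, 1, 1, -1): internal (-1.414214, -1.000000); octagon support 1.707107 vs apothem 1.5 → ∉ W
#4 (2, -2, 1, 1): internal (4.121320, -1.707107); octagon support 4.121320 vs apothem 1.5 → ∉ W
#5 (1, 1, -1, 0): internal (0.292893, 1.707107); octagon support 1.707107 vs apothem 1.5 → ∉ W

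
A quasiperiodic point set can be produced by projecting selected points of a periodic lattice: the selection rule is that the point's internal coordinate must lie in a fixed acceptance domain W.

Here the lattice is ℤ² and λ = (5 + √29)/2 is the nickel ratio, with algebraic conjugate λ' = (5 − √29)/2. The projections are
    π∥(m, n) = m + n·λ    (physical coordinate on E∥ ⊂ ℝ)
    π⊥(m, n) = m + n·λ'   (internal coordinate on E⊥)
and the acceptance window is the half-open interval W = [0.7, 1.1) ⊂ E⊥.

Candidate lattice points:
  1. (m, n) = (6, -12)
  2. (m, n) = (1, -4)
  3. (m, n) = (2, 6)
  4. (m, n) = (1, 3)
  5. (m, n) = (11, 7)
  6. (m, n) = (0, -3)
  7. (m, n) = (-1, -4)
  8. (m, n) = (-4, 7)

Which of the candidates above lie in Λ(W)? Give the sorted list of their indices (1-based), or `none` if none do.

Compute λ' = (5−√29)/2 = -0.1926, so π⊥(m,n) = m -0.1926·n.
candidate 1: (m,n)=(6,-12) → π∥ = 6-12·λ ≈ -56.3110, π⊥ = 6-12·λ' ≈ 8.3110 ∉ [0.7, 1.1) ⇒ out
candidate 2: (m,n)=(1,-4) → π∥ = 1-4·λ ≈ -19.7703, π⊥ = 1-4·λ' ≈ 1.7703 ∉ [0.7, 1.1) ⇒ out
candidate 3: (m,n)=(2,6) → π∥ = 2+6·λ ≈ 33.1555, π⊥ = 2+6·λ' ≈ 0.8445 ∈ [0.7, 1.1) ⇒ IN Λ
candidate 4: (m,n)=(1,3) → π∥ = 1+3·λ ≈ 16.5777, π⊥ = 1+3·λ' ≈ 0.4223 ∉ [0.7, 1.1) ⇒ out
candidate 5: (m,n)=(11,7) → π∥ = 11+7·λ ≈ 47.3481, π⊥ = 11+7·λ' ≈ 9.6519 ∉ [0.7, 1.1) ⇒ out
candidate 6: (m,n)=(0,-3) → π∥ = 0-3·λ ≈ -15.5777, π⊥ = 0-3·λ' ≈ 0.5777 ∉ [0.7, 1.1) ⇒ out
candidate 7: (m,n)=(-1,-4) → π∥ = -1-4·λ ≈ -21.7703, π⊥ = -1-4·λ' ≈ -0.2297 ∉ [0.7, 1.1) ⇒ out
candidate 8: (m,n)=(-4,7) → π∥ = -4+7·λ ≈ 32.3481, π⊥ = -4+7·λ' ≈ -5.3481 ∉ [0.7, 1.1) ⇒ out

3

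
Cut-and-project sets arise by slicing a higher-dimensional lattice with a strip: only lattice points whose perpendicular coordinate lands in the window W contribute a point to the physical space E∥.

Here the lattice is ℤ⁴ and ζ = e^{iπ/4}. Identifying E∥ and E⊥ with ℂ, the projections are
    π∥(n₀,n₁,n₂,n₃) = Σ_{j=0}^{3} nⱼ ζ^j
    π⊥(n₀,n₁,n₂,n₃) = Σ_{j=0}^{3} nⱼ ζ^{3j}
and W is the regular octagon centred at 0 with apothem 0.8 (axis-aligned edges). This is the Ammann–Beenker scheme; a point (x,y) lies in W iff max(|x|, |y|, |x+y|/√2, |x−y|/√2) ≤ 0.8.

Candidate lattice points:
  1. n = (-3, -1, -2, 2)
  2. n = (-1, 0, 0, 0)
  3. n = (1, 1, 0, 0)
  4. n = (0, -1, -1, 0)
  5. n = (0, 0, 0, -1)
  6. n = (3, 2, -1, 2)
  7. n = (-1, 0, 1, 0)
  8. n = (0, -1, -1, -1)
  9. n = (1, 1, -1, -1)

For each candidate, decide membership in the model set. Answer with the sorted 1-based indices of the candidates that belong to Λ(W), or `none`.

3, 4, 8

Internal map: ζ^{3j} for j=0..3 gives (1,0), (−√2/2,√2/2), (0,−1), (√2/2,√2/2).
#1 (-3, -1, -2, 2): internal (-0.87868, 2.70711); octagon support 2.70711 vs apothem 0.8 → ∉ W
#2 (-1, 0, 0, 0): internal (-1.00000, 0.00000); octagon support 1.00000 vs apothem 0.8 → ∉ W
#3 (1, 1, 0, 0): internal (0.29289, 0.70711); octagon support 0.70711 vs apothem 0.8 → ∈ W
#4 (0, -1, -1, 0): internal (0.70711, 0.29289); octagon support 0.70711 vs apothem 0.8 → ∈ W
#5 (0, 0, 0, -1): internal (-0.70711, -0.70711); octagon support 1.00000 vs apothem 0.8 → ∉ W
#6 (3, 2, -1, 2): internal (3.00000, 3.82843); octagon support 4.82843 vs apothem 0.8 → ∉ W
#7 (-1, 0, 1, 0): internal (-1.00000, -1.00000); octagon support 1.41421 vs apothem 0.8 → ∉ W
#8 (0, -1, -1, -1): internal (0.00000, -0.41421); octagon support 0.41421 vs apothem 0.8 → ∈ W
#9 (1, 1, -1, -1): internal (-0.41421, 1.00000); octagon support 1.00000 vs apothem 0.8 → ∉ W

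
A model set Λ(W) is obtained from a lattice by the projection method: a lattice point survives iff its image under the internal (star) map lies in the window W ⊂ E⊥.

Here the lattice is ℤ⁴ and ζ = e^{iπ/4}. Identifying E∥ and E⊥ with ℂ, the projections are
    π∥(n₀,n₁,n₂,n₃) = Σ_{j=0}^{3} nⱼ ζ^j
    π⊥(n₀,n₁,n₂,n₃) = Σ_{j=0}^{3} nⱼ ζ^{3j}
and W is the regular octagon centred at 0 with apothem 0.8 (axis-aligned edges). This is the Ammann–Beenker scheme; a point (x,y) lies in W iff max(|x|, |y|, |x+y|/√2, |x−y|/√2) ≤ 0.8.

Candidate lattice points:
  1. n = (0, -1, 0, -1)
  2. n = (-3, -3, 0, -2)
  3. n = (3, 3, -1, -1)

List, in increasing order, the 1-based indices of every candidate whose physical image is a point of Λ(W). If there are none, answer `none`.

Internal map: ζ^{3j} for j=0..3 gives (1,0), (−√2/2,√2/2), (0,−1), (√2/2,√2/2).
#1 (0, -1, 0, -1): internal (0.0000, -1.4142); octagon support 1.4142 vs apothem 0.8 → ∉ W
#2 (-3, -3, 0, -2): internal (-2.2929, -3.5355); octagon support 4.1213 vs apothem 0.8 → ∉ W
#3 (3, 3, -1, -1): internal (0.1716, 2.4142); octagon support 2.4142 vs apothem 0.8 → ∉ W

none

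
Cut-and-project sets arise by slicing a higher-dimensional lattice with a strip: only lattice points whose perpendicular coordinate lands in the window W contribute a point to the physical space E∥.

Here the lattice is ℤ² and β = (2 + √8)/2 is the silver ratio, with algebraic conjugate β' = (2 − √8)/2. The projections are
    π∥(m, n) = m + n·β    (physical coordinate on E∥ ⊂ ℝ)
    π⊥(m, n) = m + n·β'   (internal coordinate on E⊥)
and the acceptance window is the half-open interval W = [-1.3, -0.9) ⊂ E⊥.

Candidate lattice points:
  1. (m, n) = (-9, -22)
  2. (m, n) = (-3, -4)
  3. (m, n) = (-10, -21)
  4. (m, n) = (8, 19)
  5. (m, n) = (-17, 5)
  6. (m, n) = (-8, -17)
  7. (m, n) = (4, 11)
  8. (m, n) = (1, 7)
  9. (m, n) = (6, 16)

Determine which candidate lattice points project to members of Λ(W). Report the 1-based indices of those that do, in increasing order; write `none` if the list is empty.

6

Numerically β ≈ 2.414214 and β' = −1/β ≈ -0.414214.
#1 (-9,-22): internal coord -9 + (-22)·β' = +0.112698; +0.112698 ∉ [-1.3, -0.9) → out
#2 (-3,-4): internal coord -3 + (-4)·β' = -1.343146; -1.343146 ∉ [-1.3, -0.9) → out
#3 (-10,-21): internal coord -10 + (-21)·β' = -1.301515; -1.301515 ∉ [-1.3, -0.9) → out
#4 (8,19): internal coord 8 + (19)·β' = +0.129942; +0.129942 ∉ [-1.3, -0.9) → out
#5 (-17,5): internal coord -17 + (5)·β' = -19.071068; -19.071068 ∉ [-1.3, -0.9) → out
#6 (-8,-17): internal coord -8 + (-17)·β' = -0.958369; -0.958369 ∈ [-1.3, -0.9) → IN Λ
#7 (4,11): internal coord 4 + (11)·β' = -0.556349; -0.556349 ∉ [-1.3, -0.9) → out
#8 (1,7): internal coord 1 + (7)·β' = -1.899495; -1.899495 ∉ [-1.3, -0.9) → out
#9 (6,16): internal coord 6 + (16)·β' = -0.627417; -0.627417 ∉ [-1.3, -0.9) → out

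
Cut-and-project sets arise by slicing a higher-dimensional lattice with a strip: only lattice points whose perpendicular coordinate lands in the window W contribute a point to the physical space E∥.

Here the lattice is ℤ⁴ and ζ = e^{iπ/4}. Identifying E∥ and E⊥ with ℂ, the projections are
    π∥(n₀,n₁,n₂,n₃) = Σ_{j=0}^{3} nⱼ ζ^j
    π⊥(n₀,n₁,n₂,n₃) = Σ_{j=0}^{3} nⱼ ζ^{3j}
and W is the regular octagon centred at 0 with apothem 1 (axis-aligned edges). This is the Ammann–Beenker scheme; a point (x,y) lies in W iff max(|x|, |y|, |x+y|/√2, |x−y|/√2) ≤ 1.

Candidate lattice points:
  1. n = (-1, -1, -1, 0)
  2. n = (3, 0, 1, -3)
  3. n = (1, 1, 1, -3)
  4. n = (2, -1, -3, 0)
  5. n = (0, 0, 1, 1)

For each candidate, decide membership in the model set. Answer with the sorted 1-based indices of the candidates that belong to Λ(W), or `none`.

With ζ = e^{iπ/4} the internal vectors are ζ^0,ζ^3,ζ^6,ζ^9.
#1 (-1, -1, -1, 0): internal (-0.292893, 0.292893); octagon support 0.414214 vs apothem 1 → ∈ W
#2 (3, 0, 1, -3): internal (0.878680, -3.121320); octagon support 3.121320 vs apothem 1 → ∉ W
#3 (1, 1, 1, -3): internal (-1.828427, -2.414214); octagon support 3.000000 vs apothem 1 → ∉ W
#4 (2, -1, -3, 0): internal (2.707107, 2.292893); octagon support 3.535534 vs apothem 1 → ∉ W
#5 (0, 0, 1, 1): internal (0.707107, -0.292893); octagon support 0.707107 vs apothem 1 → ∈ W

1, 5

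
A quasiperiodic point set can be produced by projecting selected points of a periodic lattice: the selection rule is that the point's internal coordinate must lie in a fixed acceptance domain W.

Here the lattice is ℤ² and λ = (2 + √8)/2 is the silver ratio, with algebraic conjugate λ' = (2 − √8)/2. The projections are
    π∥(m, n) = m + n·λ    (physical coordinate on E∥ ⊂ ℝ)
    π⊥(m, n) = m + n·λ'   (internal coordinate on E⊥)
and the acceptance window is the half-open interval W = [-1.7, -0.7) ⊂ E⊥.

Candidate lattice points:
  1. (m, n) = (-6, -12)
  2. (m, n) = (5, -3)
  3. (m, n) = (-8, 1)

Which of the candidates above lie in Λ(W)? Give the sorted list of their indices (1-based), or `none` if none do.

λ' = (2−√8)/2 ≈ -0.414214.
#1 (-6,-12): internal coord -6 + (-12)·λ' = -1.029437; -1.029437 ∈ [-1.7, -0.7) → IN Λ
#2 (5,-3): internal coord 5 + (-3)·λ' = +6.242641; +6.242641 ∉ [-1.7, -0.7) → out
#3 (-8,1): internal coord -8 + (1)·λ' = -8.414214; -8.414214 ∉ [-1.7, -0.7) → out

1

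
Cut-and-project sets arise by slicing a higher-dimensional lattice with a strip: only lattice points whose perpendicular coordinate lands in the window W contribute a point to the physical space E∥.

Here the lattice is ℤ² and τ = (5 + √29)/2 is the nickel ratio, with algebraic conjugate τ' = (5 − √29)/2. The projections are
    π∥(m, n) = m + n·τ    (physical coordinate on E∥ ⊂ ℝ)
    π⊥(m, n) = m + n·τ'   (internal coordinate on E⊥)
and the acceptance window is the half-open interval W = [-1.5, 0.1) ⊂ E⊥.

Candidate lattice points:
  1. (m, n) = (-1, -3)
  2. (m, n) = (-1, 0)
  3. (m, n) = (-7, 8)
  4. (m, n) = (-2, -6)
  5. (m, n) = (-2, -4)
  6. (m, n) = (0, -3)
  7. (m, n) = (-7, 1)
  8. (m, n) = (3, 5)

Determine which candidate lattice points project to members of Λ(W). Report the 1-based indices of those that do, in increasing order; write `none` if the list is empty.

1, 2, 4, 5

Numerically τ ≈ 5.1926 and τ' = −1/τ ≈ -0.1926.
[1] lift (-1,-3): star map gives -0.4223; window check -1.5 ≤ -0.4223 < 0.1 is true → IN Λ
[2] lift (-1,0): star map gives -1.0000; window check -1.5 ≤ -1.0000 < 0.1 is true → IN Λ
[3] lift (-7,8): star map gives -8.5407; window check -1.5 ≤ -8.5407 < 0.1 is false → out
[4] lift (-2,-6): star map gives -0.8445; window check -1.5 ≤ -0.8445 < 0.1 is true → IN Λ
[5] lift (-2,-4): star map gives -1.2297; window check -1.5 ≤ -1.2297 < 0.1 is true → IN Λ
[6] lift (0,-3): star map gives 0.5777; window check -1.5 ≤ 0.5777 < 0.1 is false → out
[7] lift (-7,1): star map gives -7.1926; window check -1.5 ≤ -7.1926 < 0.1 is false → out
[8] lift (3,5): star map gives 2.0371; window check -1.5 ≤ 2.0371 < 0.1 is false → out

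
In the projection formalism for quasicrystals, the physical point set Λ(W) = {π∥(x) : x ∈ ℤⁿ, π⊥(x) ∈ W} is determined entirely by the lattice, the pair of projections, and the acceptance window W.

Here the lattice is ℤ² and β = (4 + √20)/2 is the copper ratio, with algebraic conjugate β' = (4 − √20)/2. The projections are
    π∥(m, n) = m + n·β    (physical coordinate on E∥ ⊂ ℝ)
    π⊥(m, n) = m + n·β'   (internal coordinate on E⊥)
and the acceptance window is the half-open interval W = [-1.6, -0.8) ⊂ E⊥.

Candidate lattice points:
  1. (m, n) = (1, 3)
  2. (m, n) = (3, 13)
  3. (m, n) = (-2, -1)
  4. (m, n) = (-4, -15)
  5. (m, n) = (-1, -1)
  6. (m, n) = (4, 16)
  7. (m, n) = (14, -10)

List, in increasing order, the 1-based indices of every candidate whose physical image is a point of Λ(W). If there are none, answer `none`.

none

Compute β' = (4−√20)/2 = -0.2361, so π⊥(m,n) = m -0.2361·n.
candidate 1: (m,n)=(1,3) → π∥ = 1+3·β ≈ 13.7082, π⊥ = 1+3·β' ≈ 0.2918 ∉ [-1.6, -0.8) ⇒ out
candidate 2: (m,n)=(3,13) → π∥ = 3+13·β ≈ 58.0689, π⊥ = 3+13·β' ≈ -0.0689 ∉ [-1.6, -0.8) ⇒ out
candidate 3: (m,n)=(-2,-1) → π∥ = -2-1·β ≈ -6.2361, π⊥ = -2-1·β' ≈ -1.7639 ∉ [-1.6, -0.8) ⇒ out
candidate 4: (m,n)=(-4,-15) → π∥ = -4-15·β ≈ -67.5410, π⊥ = -4-15·β' ≈ -0.4590 ∉ [-1.6, -0.8) ⇒ out
candidate 5: (m,n)=(-1,-1) → π∥ = -1-1·β ≈ -5.2361, π⊥ = -1-1·β' ≈ -0.7639 ∉ [-1.6, -0.8) ⇒ out
candidate 6: (m,n)=(4,16) → π∥ = 4+16·β ≈ 71.7771, π⊥ = 4+16·β' ≈ 0.2229 ∉ [-1.6, -0.8) ⇒ out
candidate 7: (m,n)=(14,-10) → π∥ = 14-10·β ≈ -28.3607, π⊥ = 14-10·β' ≈ 16.3607 ∉ [-1.6, -0.8) ⇒ out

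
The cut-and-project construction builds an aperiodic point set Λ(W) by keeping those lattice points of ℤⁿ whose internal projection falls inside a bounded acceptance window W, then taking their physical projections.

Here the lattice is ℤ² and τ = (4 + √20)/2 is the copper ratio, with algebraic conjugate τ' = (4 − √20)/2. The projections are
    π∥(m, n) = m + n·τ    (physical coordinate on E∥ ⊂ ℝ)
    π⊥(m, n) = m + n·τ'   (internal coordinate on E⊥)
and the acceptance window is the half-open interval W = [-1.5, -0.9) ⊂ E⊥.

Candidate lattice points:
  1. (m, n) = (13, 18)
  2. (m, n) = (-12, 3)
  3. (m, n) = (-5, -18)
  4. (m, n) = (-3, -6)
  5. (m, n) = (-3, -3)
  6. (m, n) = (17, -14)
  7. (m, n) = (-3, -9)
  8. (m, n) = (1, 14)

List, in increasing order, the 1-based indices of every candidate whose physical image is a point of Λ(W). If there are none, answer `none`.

none

τ' = (4−√20)/2 ≈ -0.23607.
[1] lift (13,18): star map gives 8.75078; window check -1.5 ≤ 8.75078 < -0.9 is false → out
[2] lift (-12,3): star map gives -12.70820; window check -1.5 ≤ -12.70820 < -0.9 is false → out
[3] lift (-5,-18): star map gives -0.75078; window check -1.5 ≤ -0.75078 < -0.9 is false → out
[4] lift (-3,-6): star map gives -1.58359; window check -1.5 ≤ -1.58359 < -0.9 is false → out
[5] lift (-3,-3): star map gives -2.29180; window check -1.5 ≤ -2.29180 < -0.9 is false → out
[6] lift (17,-14): star map gives 20.30495; window check -1.5 ≤ 20.30495 < -0.9 is false → out
[7] lift (-3,-9): star map gives -0.87539; window check -1.5 ≤ -0.87539 < -0.9 is false → out
[8] lift (1,14): star map gives -2.30495; window check -1.5 ≤ -2.30495 < -0.9 is false → out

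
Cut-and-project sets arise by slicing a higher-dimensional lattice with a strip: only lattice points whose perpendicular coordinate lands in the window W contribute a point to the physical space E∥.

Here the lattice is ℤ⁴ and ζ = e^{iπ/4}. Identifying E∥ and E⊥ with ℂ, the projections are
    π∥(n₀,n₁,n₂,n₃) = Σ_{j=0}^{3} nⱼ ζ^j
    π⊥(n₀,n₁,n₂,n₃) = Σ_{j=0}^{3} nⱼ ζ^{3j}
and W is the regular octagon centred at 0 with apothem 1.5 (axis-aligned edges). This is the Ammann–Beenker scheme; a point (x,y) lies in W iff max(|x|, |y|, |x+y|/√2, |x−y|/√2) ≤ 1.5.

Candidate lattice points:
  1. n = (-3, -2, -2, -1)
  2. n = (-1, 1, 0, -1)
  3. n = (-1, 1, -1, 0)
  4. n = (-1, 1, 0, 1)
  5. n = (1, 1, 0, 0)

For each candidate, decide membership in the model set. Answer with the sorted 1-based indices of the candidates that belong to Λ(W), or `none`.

5

With ζ = e^{iπ/4} the internal vectors are ζ^0,ζ^3,ζ^6,ζ^9.
candidate 1: n = (-3, -2, -2, -1) → π⊥ ≈ (-2.292893, -0.121320); max(|x|,|y|,|x±y|/√2) = 2.292893 > 1.5 ⇒ ∉ W
candidate 2: n = (-1, 1, 0, -1) → π⊥ ≈ (-2.414214, +0.000000); max(|x|,|y|,|x±y|/√2) = 2.414214 > 1.5 ⇒ ∉ W
candidate 3: n = (-1, 1, -1, 0) → π⊥ ≈ (-1.707107, +1.707107); max(|x|,|y|,|x±y|/√2) = 2.414214 > 1.5 ⇒ ∉ W
candidate 4: n = (-1, 1, 0, 1) → π⊥ ≈ (-1.000000, +1.414214); max(|x|,|y|,|x±y|/√2) = 1.707107 > 1.5 ⇒ ∉ W
candidate 5: n = (1, 1, 0, 0) → π⊥ ≈ (+0.292893, +0.707107); max(|x|,|y|,|x±y|/√2) = 0.707107 ≤ 1.5 ⇒ ∈ W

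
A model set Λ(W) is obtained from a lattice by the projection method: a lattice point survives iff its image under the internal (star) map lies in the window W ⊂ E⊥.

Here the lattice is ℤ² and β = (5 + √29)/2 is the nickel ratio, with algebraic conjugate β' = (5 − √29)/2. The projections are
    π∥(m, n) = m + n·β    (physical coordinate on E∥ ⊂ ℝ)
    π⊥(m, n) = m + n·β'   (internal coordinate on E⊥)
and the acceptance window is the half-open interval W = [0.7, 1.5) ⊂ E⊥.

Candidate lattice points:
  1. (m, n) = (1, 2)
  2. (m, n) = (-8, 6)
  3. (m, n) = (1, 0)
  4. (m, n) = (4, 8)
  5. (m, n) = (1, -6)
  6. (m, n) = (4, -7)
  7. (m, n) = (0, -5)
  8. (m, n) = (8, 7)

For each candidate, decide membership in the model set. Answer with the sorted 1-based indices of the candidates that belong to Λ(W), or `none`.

3, 7

β' = (5−√29)/2 ≈ -0.19258.
candidate 1: (m,n)=(1,2) → π∥ = 1+2·β ≈ 11.38516, π⊥ = 1+2·β' ≈ 0.61484 ∉ [0.7, 1.5) ⇒ out
candidate 2: (m,n)=(-8,6) → π∥ = -8+6·β ≈ 23.15549, π⊥ = -8+6·β' ≈ -9.15549 ∉ [0.7, 1.5) ⇒ out
candidate 3: (m,n)=(1,0) → π∥ = 1+0·β ≈ 1.00000, π⊥ = 1+0·β' ≈ 1.00000 ∈ [0.7, 1.5) ⇒ IN Λ
candidate 4: (m,n)=(4,8) → π∥ = 4+8·β ≈ 45.54066, π⊥ = 4+8·β' ≈ 2.45934 ∉ [0.7, 1.5) ⇒ out
candidate 5: (m,n)=(1,-6) → π∥ = 1-6·β ≈ -30.15549, π⊥ = 1-6·β' ≈ 2.15549 ∉ [0.7, 1.5) ⇒ out
candidate 6: (m,n)=(4,-7) → π∥ = 4-7·β ≈ -32.34808, π⊥ = 4-7·β' ≈ 5.34808 ∉ [0.7, 1.5) ⇒ out
candidate 7: (m,n)=(0,-5) → π∥ = 0-5·β ≈ -25.96291, π⊥ = 0-5·β' ≈ 0.96291 ∈ [0.7, 1.5) ⇒ IN Λ
candidate 8: (m,n)=(8,7) → π∥ = 8+7·β ≈ 44.34808, π⊥ = 8+7·β' ≈ 6.65192 ∉ [0.7, 1.5) ⇒ out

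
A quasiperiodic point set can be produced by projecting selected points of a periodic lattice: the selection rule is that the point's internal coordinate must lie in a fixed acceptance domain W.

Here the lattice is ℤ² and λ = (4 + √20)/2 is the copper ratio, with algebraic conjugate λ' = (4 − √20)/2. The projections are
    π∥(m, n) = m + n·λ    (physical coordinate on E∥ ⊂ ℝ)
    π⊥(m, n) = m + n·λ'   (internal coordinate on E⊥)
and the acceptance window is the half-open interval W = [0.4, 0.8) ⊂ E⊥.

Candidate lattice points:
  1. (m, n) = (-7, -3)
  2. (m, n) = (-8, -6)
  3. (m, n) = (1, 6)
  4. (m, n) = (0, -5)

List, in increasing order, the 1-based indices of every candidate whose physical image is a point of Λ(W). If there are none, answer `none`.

Compute λ' = (4−√20)/2 = -0.236068, so π⊥(m,n) = m -0.236068·n.
candidate 1: (m,n)=(-7,-3) → π∥ = -7-3·λ ≈ -19.708204, π⊥ = -7-3·λ' ≈ -6.291796 ∉ [0.4, 0.8) ⇒ out
candidate 2: (m,n)=(-8,-6) → π∥ = -8-6·λ ≈ -33.416408, π⊥ = -8-6·λ' ≈ -6.583592 ∉ [0.4, 0.8) ⇒ out
candidate 3: (m,n)=(1,6) → π∥ = 1+6·λ ≈ 26.416408, π⊥ = 1+6·λ' ≈ -0.416408 ∉ [0.4, 0.8) ⇒ out
candidate 4: (m,n)=(0,-5) → π∥ = 0-5·λ ≈ -21.180340, π⊥ = 0-5·λ' ≈ 1.180340 ∉ [0.4, 0.8) ⇒ out

none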